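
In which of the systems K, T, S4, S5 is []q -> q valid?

T, S4, S5

T-tableau for the negation ~([]q -> q):
1. ~([]q -> q), w0
2. []q, w0
3. ~q, w0
4. q, w0
Accessibility: w0Rw0
Branch closes: q and ~q both at w0.
Every branch closes (one shown): valid in T, hence also in S4, S5 (every theorem of T is a theorem of S4 and S5).
K-tableau for the negation ~([]q -> q):
1. ~([]q -> q), w0
2. []q, w0
3. ~q, w0
Complete open branch: countermodel on a K-frame, so not valid in K.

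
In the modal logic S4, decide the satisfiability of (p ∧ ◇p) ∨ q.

Satisfiable (open branch found)

1. (p ∧ ◇p) ∨ q, 0
2. q, 0   [∨-rule on 1 (branches; this branch)]
Accessibility: 0R0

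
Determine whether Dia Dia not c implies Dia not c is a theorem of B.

Tableau for the negation not (Dia Dia not c implies Dia not c):
1. not (Dia Dia not c implies Dia not c), w0
2. Dia Dia not c, w0   [neg-implies-rule on 1]
3. not Dia not c, w0   [neg-implies-rule on 1]
4. c, w0   [neg-Dia-rule on 3 via w0Rw0]
5. Dia not c, w1   [Dia-rule on 2: fresh world w1, w0Rw1]
6. c, w1   [neg-Dia-rule on 3 via w0Rw1]
7. not c, w2   [Dia-rule on 5: fresh world w2, w1Rw2]
Accessibility: w0Rw0, w0Rw1, w1Rw0, w1Rw1, w1Rw2, w2Rw1, w2Rw2
The negation has an open branch (countermodel exists).

Invalid (countermodel exists)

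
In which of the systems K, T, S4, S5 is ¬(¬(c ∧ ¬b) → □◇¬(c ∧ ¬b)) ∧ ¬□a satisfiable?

S5-tableau for the formula:
1. ¬(¬(c ∧ ¬b) → □◇¬(c ∧ ¬b)) ∧ ¬□a, u
2. ¬(¬(c ∧ ¬b) → □◇¬(c ∧ ¬b)), u   [∧-rule on 1]
3. ¬□a, u   [∧-rule on 1]
4. ¬(c ∧ ¬b), u   [¬→-rule on 2]
5. ¬□◇¬(c ∧ ¬b), u   [¬→-rule on 2]
6. b, u   [¬∧-rule on 4 (branches; this branch)]
7. ¬a, v   [¬□-rule on 3: fresh world v, uRv]
8. ¬◇¬(c ∧ ¬b), w   [¬□-rule on 5: fresh world w, uRw]
9. c ∧ ¬b, u   [¬◇-rule on 8 via wRu]
10. c, u   [∧-rule on 9]
11. ¬b, u   [∧-rule on 9]
Accessibility: uRu, uRv, uRw, vRu, vRv, vRw, wRu, wRv, wRw
Branch closes: b and ¬b both at u.
Every branch closes (one shown): unsatisfiable in S5.
S4-tableau for the formula:
1. ¬(¬(c ∧ ¬b) → □◇¬(c ∧ ¬b)) ∧ ¬□a, u
2. ¬(¬(c ∧ ¬b) → □◇¬(c ∧ ¬b)), u   [∧-rule on 1]
3. ¬□a, u   [∧-rule on 1]
4. ¬(c ∧ ¬b), u   [¬→-rule on 2]
5. ¬□◇¬(c ∧ ¬b), u   [¬→-rule on 2]
6. b, u   [¬∧-rule on 4 (branches; this branch)]
7. ¬a, v   [¬□-rule on 3: fresh world v, uRv]
8. ¬◇¬(c ∧ ¬b), w   [¬□-rule on 5: fresh world w, uRw]
9. c ∧ ¬b, w   [¬◇-rule on 8 via wRw]
10. c, w   [∧-rule on 9]
11. ¬b, w   [∧-rule on 9]
Accessibility: uRu, uRv, uRw, vRv, wRw
Complete open branch: satisfiable in S4, hence also in K, T (this S4-model is also a K-model and a T-model).

K, T, S4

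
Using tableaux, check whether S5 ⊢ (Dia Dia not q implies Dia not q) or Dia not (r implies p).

Valid

Tableau for the negation not ((Dia Dia not q implies Dia not q) or Dia not (r implies p)):
1. not ((Dia Dia not q implies Dia not q) or Dia not (r implies p)), w0
2. not (Dia Dia not q implies Dia not q), w0
3. not Dia not (r implies p), w0
4. Dia Dia not q, w0
5. not Dia not q, w0
6. r implies p, w0
7. q, w0
8. p, w0
9. Dia not q, w1
10. r implies p, w1
11. q, w1
12. p, w1
13. not q, w2
14. r implies p, w2
15. q, w2
Accessibility: w0Rw0, w0Rw1, w0Rw2, w1Rw0, w1Rw1, w1Rw2, w2Rw0, w2Rw1, w2Rw2
Branch closes: q and not q both at w2.
All branches of the negation close; one closing branch shown above.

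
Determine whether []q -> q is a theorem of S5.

Tableau for the negation ~([]q -> q):
1. ~([]q -> q), 0
2. []q, 0
3. ~q, 0
4. q, 0
Accessibility: 0R0
Branch closes: q and ~q both at 0.
Every branch of the negation's tableau closes; the branch above is one of them.

Valid in S5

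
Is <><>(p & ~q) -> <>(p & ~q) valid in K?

Tableau for the negation ~(<><>(p & ~q) -> <>(p & ~q)):
1. ~(<><>(p & ~q) -> <>(p & ~q)), w0
2. <><>(p & ~q), w0
3. ~<>(p & ~q), w0
4. <>(p & ~q), w1
5. ~(p & ~q), w1
6. q, w1
7. p & ~q, w2
8. p, w2
9. ~q, w2
Accessibility: w0Rw1, w1Rw2
The negation has an open branch (countermodel exists).

Invalid (countermodel exists)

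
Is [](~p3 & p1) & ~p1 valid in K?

Not valid

Tableau for the negation ~([](~p3 & p1) & ~p1):
1. ~([](~p3 & p1) & ~p1), 0
2. p1, 0
The negation has an open branch (countermodel exists).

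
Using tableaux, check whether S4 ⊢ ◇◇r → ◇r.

Tableau for the negation ¬(◇◇r → ◇r):
1. ¬(◇◇r → ◇r), u
2. ◇◇r, u   [¬→-rule on 1]
3. ¬◇r, u   [¬→-rule on 1]
4. ¬r, u   [¬◇-rule on 3 via uRu]
5. ◇r, v   [◇-rule on 2: fresh world v, uRv]
6. ¬r, v   [¬◇-rule on 3 via uRv]
7. r, w   [◇-rule on 5: fresh world w, vRw]
8. ¬r, w   [¬◇-rule on 3 via uRw]
Accessibility: uRu, uRv, uRw, vRv, vRw, wRw
Branch closes: r and ¬r both at w.
Every branch of the negation's tableau closes; the branch above is one of them.

Valid in S4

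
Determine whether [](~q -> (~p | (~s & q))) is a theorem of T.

Not valid

Tableau for the negation ~[](~q -> (~p | (~s & q))):
1. ~[](~q -> (~p | (~s & q))), w0
2. ~(~q -> (~p | (~s & q))), w1   [~[]-rule on 1: fresh world w1, w0Rw1]
3. ~q, w1   [~->-rule on 2]
4. ~(~p | (~s & q)), w1   [~->-rule on 2]
5. p, w1   [~|-rule on 4]
6. ~(~s & q), w1   [~|-rule on 4]
Accessibility: w0Rw0, w0Rw1, w1Rw1
The negation has an open branch (countermodel exists).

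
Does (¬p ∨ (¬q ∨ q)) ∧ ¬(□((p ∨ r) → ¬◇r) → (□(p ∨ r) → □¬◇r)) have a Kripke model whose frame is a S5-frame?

1. (¬p ∨ (¬q ∨ q)) ∧ ¬(□((p ∨ r) → ¬◇r) → (□(p ∨ r) → □¬◇r)), u
2. ¬p ∨ (¬q ∨ q), u   [∧-rule on 1]
3. ¬(□((p ∨ r) → ¬◇r) → (□(p ∨ r) → □¬◇r)), u   [∧-rule on 1]
4. □((p ∨ r) → ¬◇r), u   [¬→-rule on 3]
5. ¬(□(p ∨ r) → □¬◇r), u   [¬→-rule on 3]
6. □(p ∨ r), u   [¬→-rule on 5]
7. ¬□¬◇r, u   [¬→-rule on 5]
8. (p ∨ r) → ¬◇r, u   [□-rule on 4 via uRu]
9. p ∨ r, u   [□-rule on 6 via uRu]
10. ¬q ∨ q, u   [∨-rule on 2 (branches; this branch)]
11. ¬◇r, u   [→-rule on 8 (branches; this branch)]
12. ¬r, u   [¬◇-rule on 11 via uRu]
13. p, u   [∨-rule on 9 (branches; this branch)]
14. q, u   [∨-rule on 10 (branches; this branch)]
15. ◇r, v   [¬□-rule on 7: fresh world v, uRv]
16. (p ∨ r) → ¬◇r, v   [□-rule on 4 via uRv]
17. p ∨ r, v   [□-rule on 6 via uRv]
18. ¬r, v   [¬◇-rule on 11 via uRv]
19. ¬◇r, v   [→-rule on 16 (branches; this branch)]
20. p, v   [∨-rule on 17 (branches; this branch)]
21. r, w   [◇-rule on 15: fresh world w, vRw]
22. (p ∨ r) → ¬◇r, w   [□-rule on 4 via uRw]
23. p ∨ r, w   [□-rule on 6 via uRw]
24. ¬r, w   [¬◇-rule on 11 via uRw]
Accessibility: uRu, uRv, uRw, vRu, vRv, vRw, wRu, wRv, wRw
Branch closes: r and ¬r both at w.
(One branch shown.) All branches close.

No, unsatisfiable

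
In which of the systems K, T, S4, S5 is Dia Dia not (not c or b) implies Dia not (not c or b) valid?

S4-tableau for the negation not (Dia Dia not (not c or b) implies Dia not (not c or b)):
1. not (Dia Dia not (not c or b) implies Dia not (not c or b)), w0
2. Dia Dia not (not c or b), w0
3. not Dia not (not c or b), w0
4. not c or b, w0
5. b, w0
6. Dia not (not c or b), w1
7. not c or b, w1
8. b, w1
9. not (not c or b), w2
10. c, w2
11. not b, w2
12. not c or b, w2
13. b, w2
Accessibility: w0Rw0, w0Rw1, w0Rw2, w1Rw1, w1Rw2, w2Rw2
Branch closes: b and not b both at w2.
Every branch closes (one shown): valid in S4, hence also in S5 (every theorem of S4 is a theorem of S5).
T-tableau for the negation not (Dia Dia not (not c or b) implies Dia not (not c or b)):
1. not (Dia Dia not (not c or b) implies Dia not (not c or b)), w0
2. Dia Dia not (not c or b), w0
3. not Dia not (not c or b), w0
4. not c or b, w0
5. b, w0
6. Dia not (not c or b), w1
7. not c or b, w1
8. b, w1
9. not (not c or b), w2
10. c, w2
11. not b, w2
Accessibility: w0Rw0, w0Rw1, w1Rw1, w1Rw2, w2Rw2
Complete open branch: countermodel on a T-frame, so not valid in T, nor in K (the same frame is also a K-frame).

S4, S5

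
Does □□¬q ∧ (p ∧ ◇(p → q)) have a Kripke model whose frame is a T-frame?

1. □□¬q ∧ (p ∧ ◇(p → q)), 0
2. □□¬q, 0
3. p ∧ ◇(p → q), 0
4. p, 0
5. ◇(p → q), 0
6. □¬q, 0
7. ¬q, 0
8. p → q, 1
9. □¬q, 1
10. ¬q, 1
11. ¬p, 1
Accessibility: 0R0, 0R1, 1R1

Yes, satisfiable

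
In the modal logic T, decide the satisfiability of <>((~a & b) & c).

1. <>((~a & b) & c), u
2. (~a & b) & c, v
3. ~a & b, v
4. c, v
5. ~a, v
6. b, v
Accessibility: uRu, uRv, vRv

Satisfiable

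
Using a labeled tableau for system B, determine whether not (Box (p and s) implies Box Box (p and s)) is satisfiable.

Yes, satisfiable

1. not (Box (p and s) implies Box Box (p and s)), 0
2. Box (p and s), 0   [neg-implies-rule on 1]
3. not Box Box (p and s), 0   [neg-implies-rule on 1]
4. p and s, 0   [Box-rule on 2 via 0R0]
5. p, 0   [and-rule on 4]
6. s, 0   [and-rule on 4]
7. not Box (p and s), 1   [neg-Box-rule on 3: fresh world 1, 0R1]
8. p and s, 1   [Box-rule on 2 via 0R1]
9. p, 1   [and-rule on 8]
10. s, 1   [and-rule on 8]
11. not (p and s), 2   [neg-Box-rule on 7: fresh world 2, 1R2]
12. not s, 2   [neg-and-rule on 11 (branches; this branch)]
Accessibility: 0R0, 0R1, 1R0, 1R1, 1R2, 2R1, 2R2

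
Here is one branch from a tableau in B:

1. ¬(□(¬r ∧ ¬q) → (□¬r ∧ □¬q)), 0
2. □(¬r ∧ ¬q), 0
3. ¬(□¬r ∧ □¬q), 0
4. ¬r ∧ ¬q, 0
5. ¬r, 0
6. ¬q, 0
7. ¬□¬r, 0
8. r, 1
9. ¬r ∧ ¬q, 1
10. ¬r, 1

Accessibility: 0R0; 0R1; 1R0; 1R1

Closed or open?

Both r and ¬r appear at 1.

Closed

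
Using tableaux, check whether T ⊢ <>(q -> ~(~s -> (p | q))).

Not valid

Tableau for the negation ~<>(q -> ~(~s -> (p | q))):
1. ~<>(q -> ~(~s -> (p | q))), u
2. ~(q -> ~(~s -> (p | q))), u
3. q, u
4. ~s -> (p | q), u
5. p | q, u
Accessibility: uRu
The negation has an open branch (countermodel exists).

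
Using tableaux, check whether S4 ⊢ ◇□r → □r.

No, not valid

Tableau for the negation ¬(◇□r → □r):
1. ¬(◇□r → □r), u
2. ◇□r, u   [¬→-rule on 1]
3. ¬□r, u   [¬→-rule on 1]
4. □r, v   [◇-rule on 2: fresh world v, uRv]
5. r, v   [□-rule on 4 via vRv]
6. ¬r, w   [¬□-rule on 3: fresh world w, uRw]
Accessibility: uRu, uRv, uRw, vRv, wRw
The negation has an open branch (countermodel exists).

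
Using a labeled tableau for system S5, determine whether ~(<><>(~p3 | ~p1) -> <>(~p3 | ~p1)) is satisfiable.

1. ~(<><>(~p3 | ~p1) -> <>(~p3 | ~p1)), w0
2. <><>(~p3 | ~p1), w0
3. ~<>(~p3 | ~p1), w0
4. ~(~p3 | ~p1), w0
5. p3, w0
6. p1, w0
7. <>(~p3 | ~p1), w1
8. ~(~p3 | ~p1), w1
9. p3, w1
10. p1, w1
11. ~p3 | ~p1, w2
12. ~(~p3 | ~p1), w2
13. p3, w2
14. p1, w2
15. ~p1, w2
Accessibility: w0Rw0, w0Rw1, w0Rw2, w1Rw0, w1Rw1, w1Rw2, w2Rw0, w2Rw1, w2Rw2
Branch closes: p1 and ~p1 both at w2.
Every branch closes; the branch above is one of them.

Unsatisfiable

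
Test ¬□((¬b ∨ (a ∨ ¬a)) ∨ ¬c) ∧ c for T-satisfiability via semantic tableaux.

1. ¬□((¬b ∨ (a ∨ ¬a)) ∨ ¬c) ∧ c, u
2. ¬□((¬b ∨ (a ∨ ¬a)) ∨ ¬c), u   [∧-rule on 1]
3. c, u   [∧-rule on 1]
4. ¬((¬b ∨ (a ∨ ¬a)) ∨ ¬c), v   [¬□-rule on 2: fresh world v, uRv]
5. ¬(¬b ∨ (a ∨ ¬a)), v   [¬∨-rule on 4]
6. c, v   [¬∨-rule on 4]
7. b, v   [¬∨-rule on 5]
8. ¬(a ∨ ¬a), v   [¬∨-rule on 5]
9. ¬a, v   [¬∨-rule on 8]
10. a, v   [¬∨-rule on 8]
Accessibility: uRu, uRv, vRv
Branch closes: a and ¬a both at v.
Every branch closes; the branch above is one of them.

No, unsatisfiable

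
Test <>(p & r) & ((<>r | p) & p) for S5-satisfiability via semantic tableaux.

Yes, satisfiable

1. <>(p & r) & ((<>r | p) & p), u
2. <>(p & r), u   [&-rule on 1]
3. (<>r | p) & p, u   [&-rule on 1]
4. <>r | p, u   [&-rule on 3]
5. p, u   [&-rule on 3]
6. p & r, v   [<>-rule on 2: fresh world v, uRv]
7. p, v   [&-rule on 6]
8. r, v   [&-rule on 6]
Accessibility: uRu, uRv, vRu, vRv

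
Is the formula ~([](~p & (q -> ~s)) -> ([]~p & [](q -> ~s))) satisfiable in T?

Unsatisfiable (every branch closes)

1. ~([](~p & (q -> ~s)) -> ([]~p & [](q -> ~s))), w0
2. [](~p & (q -> ~s)), w0
3. ~([]~p & [](q -> ~s)), w0
4. ~p & (q -> ~s), w0
5. ~p, w0
6. q -> ~s, w0
7. ~[](q -> ~s), w0
8. ~s, w0
9. ~(q -> ~s), w1
10. q, w1
11. s, w1
12. ~p & (q -> ~s), w1
13. ~p, w1
14. q -> ~s, w1
15. ~s, w1
Accessibility: w0Rw0, w0Rw1, w1Rw1
Branch closes: s and ~s both at w1.
Every branch closes; the branch above is one of them.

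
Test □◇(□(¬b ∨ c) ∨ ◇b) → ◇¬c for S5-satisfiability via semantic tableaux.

Satisfiable

1. □◇(□(¬b ∨ c) ∨ ◇b) → ◇¬c, 0
2. ◇¬c, 0
3. ¬c, 1
Accessibility: 0R0, 0R1, 1R0, 1R1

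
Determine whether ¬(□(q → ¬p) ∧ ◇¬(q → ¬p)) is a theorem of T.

Tableau for the negation □(q → ¬p) ∧ ◇¬(q → ¬p):
1. □(q → ¬p) ∧ ◇¬(q → ¬p), 0
2. □(q → ¬p), 0   [∧-rule on 1]
3. ◇¬(q → ¬p), 0   [∧-rule on 1]
4. q → ¬p, 0   [□-rule on 2 via 0R0]
5. ¬p, 0   [→-rule on 4 (branches; this branch)]
6. ¬(q → ¬p), 1   [◇-rule on 3: fresh world 1, 0R1]
7. q, 1   [¬→-rule on 6]
8. p, 1   [¬→-rule on 6]
9. q → ¬p, 1   [□-rule on 2 via 0R1]
10. ¬p, 1   [→-rule on 9 (branches; this branch)]
Accessibility: 0R0, 0R1, 1R1
Branch closes: p and ¬p both at 1.
All branches of the negation close; one closing branch shown above.

Valid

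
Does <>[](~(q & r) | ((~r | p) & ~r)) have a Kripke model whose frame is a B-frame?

Satisfiable

1. <>[](~(q & r) | ((~r | p) & ~r)), u
2. [](~(q & r) | ((~r | p) & ~r)), v   [<>-rule on 1: fresh world v, uRv]
3. ~(q & r) | ((~r | p) & ~r), u   [[]-rule on 2 via vRu]
4. ~(q & r) | ((~r | p) & ~r), v   [[]-rule on 2 via vRv]
5. (~r | p) & ~r, u   [|-rule on 3 (branches; this branch)]
6. ~r | p, u   [&-rule on 5]
7. ~r, u   [&-rule on 5]
8. (~r | p) & ~r, v   [|-rule on 4 (branches; this branch)]
9. ~r | p, v   [&-rule on 8]
10. ~r, v   [&-rule on 8]
11. p, u   [|-rule on 6 (branches; this branch)]
12. p, v   [|-rule on 9 (branches; this branch)]
Accessibility: uRu, uRv, vRu, vRv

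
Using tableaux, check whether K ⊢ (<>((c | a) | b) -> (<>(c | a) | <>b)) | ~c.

Yes, valid

Tableau for the negation ~((<>((c | a) | b) -> (<>(c | a) | <>b)) | ~c):
1. ~((<>((c | a) | b) -> (<>(c | a) | <>b)) | ~c), 0
2. ~(<>((c | a) | b) -> (<>(c | a) | <>b)), 0
3. c, 0
4. <>((c | a) | b), 0
5. ~(<>(c | a) | <>b), 0
6. ~<>(c | a), 0
7. ~<>b, 0
8. (c | a) | b, 1
9. ~(c | a), 1
10. ~c, 1
11. ~a, 1
12. ~b, 1
13. c | a, 1
14. a, 1
Accessibility: 0R1
Branch closes: a and ~a both at 1.
Every branch of the negation's tableau closes; the branch above is one of them.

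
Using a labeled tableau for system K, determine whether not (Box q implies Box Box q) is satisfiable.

Yes, satisfiable

1. not (Box q implies Box Box q), w0
2. Box q, w0   [neg-implies-rule on 1]
3. not Box Box q, w0   [neg-implies-rule on 1]
4. not Box q, w1   [neg-Box-rule on 3: fresh world w1, w0Rw1]
5. q, w1   [Box-rule on 2 via w0Rw1]
6. not q, w2   [neg-Box-rule on 4: fresh world w2, w1Rw2]
Accessibility: w0Rw1, w1Rw2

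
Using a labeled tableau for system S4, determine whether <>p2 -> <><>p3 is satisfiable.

Satisfiable (open branch found)

1. <>p2 -> <><>p3, 0
2. <><>p3, 0
3. <>p3, 1
4. p3, 2
Accessibility: 0R0, 0R1, 0R2, 1R1, 1R2, 2R2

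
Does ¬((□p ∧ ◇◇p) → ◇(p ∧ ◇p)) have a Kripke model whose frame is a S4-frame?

Unsatisfiable (every branch closes)

1. ¬((□p ∧ ◇◇p) → ◇(p ∧ ◇p)), w0
2. □p ∧ ◇◇p, w0
3. ¬◇(p ∧ ◇p), w0
4. □p, w0
5. ◇◇p, w0
6. ¬(p ∧ ◇p), w0
7. p, w0
8. ¬◇p, w0
9. ¬p, w0
Accessibility: w0Rw0
Branch closes: p and ¬p both at w0.
Every branch closes; the branch above is one of them.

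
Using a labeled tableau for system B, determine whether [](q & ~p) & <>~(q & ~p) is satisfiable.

Unsatisfiable (every branch closes)

1. [](q & ~p) & <>~(q & ~p), 0
2. [](q & ~p), 0
3. <>~(q & ~p), 0
4. q & ~p, 0
5. q, 0
6. ~p, 0
7. ~(q & ~p), 1
8. q & ~p, 1
9. q, 1
10. ~p, 1
11. p, 1
Accessibility: 0R0, 0R1, 1R0, 1R1
Branch closes: p and ~p both at 1.
Every branch closes; the branch above is one of them.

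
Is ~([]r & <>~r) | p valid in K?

Valid in K

Tableau for the negation ~(~([]r & <>~r) | p):
1. ~(~([]r & <>~r) | p), u
2. []r & <>~r, u
3. ~p, u
4. []r, u
5. <>~r, u
6. ~r, v
7. r, v
Accessibility: uRv
Branch closes: r and ~r both at v.
Every branch of the negation's tableau closes; the branch above is one of them.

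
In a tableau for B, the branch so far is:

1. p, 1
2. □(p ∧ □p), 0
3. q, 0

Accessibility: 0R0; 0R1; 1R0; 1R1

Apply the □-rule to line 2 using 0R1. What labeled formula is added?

p ∧ □p, 1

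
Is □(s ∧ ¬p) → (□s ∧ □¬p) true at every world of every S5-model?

Tableau for the negation ¬(□(s ∧ ¬p) → (□s ∧ □¬p)):
1. ¬(□(s ∧ ¬p) → (□s ∧ □¬p)), 0
2. □(s ∧ ¬p), 0
3. ¬(□s ∧ □¬p), 0
4. s ∧ ¬p, 0
5. s, 0
6. ¬p, 0
7. ¬□¬p, 0
8. p, 1
9. s ∧ ¬p, 1
10. s, 1
11. ¬p, 1
Accessibility: 0R0, 0R1, 1R0, 1R1
Branch closes: p and ¬p both at 1.
Every branch of the negation's tableau closes; the branch above is one of them.

Valid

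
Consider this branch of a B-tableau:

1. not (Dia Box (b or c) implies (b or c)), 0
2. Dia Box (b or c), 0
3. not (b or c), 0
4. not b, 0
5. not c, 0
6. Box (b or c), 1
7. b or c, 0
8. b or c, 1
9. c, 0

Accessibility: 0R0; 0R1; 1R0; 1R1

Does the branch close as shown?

Closed

Both c and not c appear at 0.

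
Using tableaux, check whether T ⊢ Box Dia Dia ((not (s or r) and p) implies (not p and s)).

Invalid (countermodel exists)

Tableau for the negation not Box Dia Dia ((not (s or r) and p) implies (not p and s)):
1. not Box Dia Dia ((not (s or r) and p) implies (not p and s)), u
2. not Dia Dia ((not (s or r) and p) implies (not p and s)), v
3. not Dia ((not (s or r) and p) implies (not p and s)), v
4. not ((not (s or r) and p) implies (not p and s)), v
5. not (s or r) and p, v
6. not (not p and s), v
7. not (s or r), v
8. p, v
9. not s, v
10. not r, v
Accessibility: uRu, uRv, vRv
The negation has an open branch (countermodel exists).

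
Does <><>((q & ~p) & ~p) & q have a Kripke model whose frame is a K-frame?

1. <><>((q & ~p) & ~p) & q, 0
2. <><>((q & ~p) & ~p), 0
3. q, 0
4. <>((q & ~p) & ~p), 1
5. (q & ~p) & ~p, 2
6. q & ~p, 2
7. ~p, 2
8. q, 2
Accessibility: 0R1, 1R2

Satisfiable (open branch found)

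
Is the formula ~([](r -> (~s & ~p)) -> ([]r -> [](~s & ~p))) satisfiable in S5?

1. ~([](r -> (~s & ~p)) -> ([]r -> [](~s & ~p))), 0
2. [](r -> (~s & ~p)), 0
3. ~([]r -> [](~s & ~p)), 0
4. []r, 0
5. ~[](~s & ~p), 0
6. r -> (~s & ~p), 0
7. r, 0
8. ~s & ~p, 0
9. ~s, 0
10. ~p, 0
11. ~(~s & ~p), 1
12. r -> (~s & ~p), 1
13. r, 1
14. p, 1
15. ~s & ~p, 1
16. ~s, 1
17. ~p, 1
Accessibility: 0R0, 0R1, 1R0, 1R1
Branch closes: p and ~p both at 1.
(One branch shown.) All branches close.

No, unsatisfiable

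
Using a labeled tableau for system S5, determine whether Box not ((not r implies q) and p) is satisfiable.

Satisfiable (open branch found)

1. Box not ((not r implies q) and p), w0
2. not ((not r implies q) and p), w0
3. not p, w0
Accessibility: w0Rw0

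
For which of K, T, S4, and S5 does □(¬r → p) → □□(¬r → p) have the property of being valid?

S4, S5

S4-tableau for the negation ¬(□(¬r → p) → □□(¬r → p)):
1. ¬(□(¬r → p) → □□(¬r → p)), u
2. □(¬r → p), u
3. ¬□□(¬r → p), u
4. ¬r → p, u
5. p, u
6. ¬□(¬r → p), v
7. ¬r → p, v
8. p, v
9. ¬(¬r → p), w
10. ¬r, w
11. ¬p, w
12. ¬r → p, w
13. p, w
Accessibility: uRu, uRv, uRw, vRv, vRw, wRw
Branch closes: p and ¬p both at w.
Every branch closes (one shown): valid in S4, hence also in S5 (every theorem of S4 is a theorem of S5).
T-tableau for the negation ¬(□(¬r → p) → □□(¬r → p)):
1. ¬(□(¬r → p) → □□(¬r → p)), u
2. □(¬r → p), u
3. ¬□□(¬r → p), u
4. ¬r → p, u
5. p, u
6. ¬□(¬r → p), v
7. ¬r → p, v
8. p, v
9. ¬(¬r → p), w
10. ¬r, w
11. ¬p, w
Accessibility: uRu, uRv, vRv, vRw, wRw
Complete open branch: countermodel on a T-frame, so not valid in T, nor in K (the same frame is also a K-frame).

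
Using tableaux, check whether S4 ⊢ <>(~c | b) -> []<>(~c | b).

Tableau for the negation ~(<>(~c | b) -> []<>(~c | b)):
1. ~(<>(~c | b) -> []<>(~c | b)), w0
2. <>(~c | b), w0   [~->-rule on 1]
3. ~[]<>(~c | b), w0   [~->-rule on 1]
4. ~c | b, w1   [<>-rule on 2: fresh world w1, w0Rw1]
5. b, w1   [|-rule on 4 (branches; this branch)]
6. ~<>(~c | b), w2   [~[]-rule on 3: fresh world w2, w0Rw2]
7. ~(~c | b), w2   [~<>-rule on 6 via w2Rw2]
8. c, w2   [~|-rule on 7]
9. ~b, w2   [~|-rule on 7]
Accessibility: w0Rw0, w0Rw1, w0Rw2, w1Rw1, w2Rw2
The negation has an open branch (countermodel exists).

Invalid (countermodel exists)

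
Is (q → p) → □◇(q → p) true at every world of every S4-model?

No, not valid

Tableau for the negation ¬((q → p) → □◇(q → p)):
1. ¬((q → p) → □◇(q → p)), u
2. q → p, u   [¬→-rule on 1]
3. ¬□◇(q → p), u   [¬→-rule on 1]
4. p, u   [→-rule on 2 (branches; this branch)]
5. ¬◇(q → p), v   [¬□-rule on 3: fresh world v, uRv]
6. ¬(q → p), v   [¬◇-rule on 5 via vRv]
7. q, v   [¬→-rule on 6]
8. ¬p, v   [¬→-rule on 6]
Accessibility: uRu, uRv, vRv
The negation has an open branch (countermodel exists).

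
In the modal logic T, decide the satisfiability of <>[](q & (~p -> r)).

Satisfiable

1. <>[](q & (~p -> r)), w0
2. [](q & (~p -> r)), w1   [<>-rule on 1: fresh world w1, w0Rw1]
3. q & (~p -> r), w1   [[]-rule on 2 via w1Rw1]
4. q, w1   [&-rule on 3]
5. ~p -> r, w1   [&-rule on 3]
6. r, w1   [->-rule on 5 (branches; this branch)]
Accessibility: w0Rw0, w0Rw1, w1Rw1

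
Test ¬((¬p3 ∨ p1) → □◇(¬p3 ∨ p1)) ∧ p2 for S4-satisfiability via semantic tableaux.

1. ¬((¬p3 ∨ p1) → □◇(¬p3 ∨ p1)) ∧ p2, w0
2. ¬((¬p3 ∨ p1) → □◇(¬p3 ∨ p1)), w0
3. p2, w0
4. ¬p3 ∨ p1, w0
5. ¬□◇(¬p3 ∨ p1), w0
6. p1, w0
7. ¬◇(¬p3 ∨ p1), w1
8. ¬(¬p3 ∨ p1), w1
9. p3, w1
10. ¬p1, w1
Accessibility: w0Rw0, w0Rw1, w1Rw1

Satisfiable (open branch found)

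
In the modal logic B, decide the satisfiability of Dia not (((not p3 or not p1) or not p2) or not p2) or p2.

Satisfiable (open branch found)

1. Dia not (((not p3 or not p1) or not p2) or not p2) or p2, 0
2. p2, 0   [or-rule on 1 (branches; this branch)]
Accessibility: 0R0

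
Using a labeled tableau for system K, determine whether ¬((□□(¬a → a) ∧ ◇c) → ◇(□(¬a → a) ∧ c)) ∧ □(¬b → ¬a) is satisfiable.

1. ¬((□□(¬a → a) ∧ ◇c) → ◇(□(¬a → a) ∧ c)) ∧ □(¬b → ¬a), 0
2. ¬((□□(¬a → a) ∧ ◇c) → ◇(□(¬a → a) ∧ c)), 0
3. □(¬b → ¬a), 0
4. □□(¬a → a) ∧ ◇c, 0
5. ¬◇(□(¬a → a) ∧ c), 0
6. □□(¬a → a), 0
7. ◇c, 0
8. c, 1
9. ¬b → ¬a, 1
10. ¬(□(¬a → a) ∧ c), 1
11. □(¬a → a), 1
12. ¬a, 1
13. ¬□(¬a → a), 1
14. ¬(¬a → a), 2
15. ¬a, 2
16. ¬a → a, 2
17. a, 2
Accessibility: 0R1, 1R2
Branch closes: a and ¬a both at 2.
Every branch closes; the branch above is one of them.

No, unsatisfiable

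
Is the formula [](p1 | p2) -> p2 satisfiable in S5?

1. [](p1 | p2) -> p2, u
2. p2, u
Accessibility: uRu

Satisfiable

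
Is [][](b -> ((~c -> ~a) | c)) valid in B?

Tableau for the negation ~[][](b -> ((~c -> ~a) | c)):
1. ~[][](b -> ((~c -> ~a) | c)), 0
2. ~[](b -> ((~c -> ~a) | c)), 1
3. ~(b -> ((~c -> ~a) | c)), 2
4. b, 2
5. ~((~c -> ~a) | c), 2
6. ~(~c -> ~a), 2
7. ~c, 2
8. a, 2
Accessibility: 0R0, 0R1, 1R0, 1R1, 1R2, 2R1, 2R2
The negation has an open branch (countermodel exists).

Invalid (countermodel exists)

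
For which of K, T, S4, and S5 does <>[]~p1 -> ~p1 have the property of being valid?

S5

S5-tableau for the negation ~(<>[]~p1 -> ~p1):
1. ~(<>[]~p1 -> ~p1), w0
2. <>[]~p1, w0
3. p1, w0
4. []~p1, w1
5. ~p1, w0
Accessibility: w0Rw0, w0Rw1, w1Rw0, w1Rw1
Branch closes: p1 and ~p1 both at w0.
Every branch closes (one shown): valid in S5.
S4-tableau for the negation ~(<>[]~p1 -> ~p1):
1. ~(<>[]~p1 -> ~p1), w0
2. <>[]~p1, w0
3. p1, w0
4. []~p1, w1
5. ~p1, w1
Accessibility: w0Rw0, w0Rw1, w1Rw1
Complete open branch: countermodel on an S4-frame, so not valid in S4, nor in K, T (the same frame is also a K-frame and a T-frame).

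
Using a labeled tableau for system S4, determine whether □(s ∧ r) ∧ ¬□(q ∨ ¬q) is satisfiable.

1. □(s ∧ r) ∧ ¬□(q ∨ ¬q), w0
2. □(s ∧ r), w0
3. ¬□(q ∨ ¬q), w0
4. s ∧ r, w0
5. s, w0
6. r, w0
7. ¬(q ∨ ¬q), w1
8. ¬q, w1
9. q, w1
Accessibility: w0Rw0, w0Rw1, w1Rw1
Branch closes: q and ¬q both at w1.
(One branch shown.) All branches close.

No, unsatisfiable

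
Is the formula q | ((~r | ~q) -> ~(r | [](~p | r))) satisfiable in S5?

1. q | ((~r | ~q) -> ~(r | [](~p | r))), 0
2. (~r | ~q) -> ~(r | [](~p | r)), 0   [|-rule on 1 (branches; this branch)]
3. ~(r | [](~p | r)), 0   [->-rule on 2 (branches; this branch)]
4. ~r, 0   [~|-rule on 3]
5. ~[](~p | r), 0   [~|-rule on 3]
6. ~(~p | r), 1   [~[]-rule on 5: fresh world 1, 0R1]
7. p, 1   [~|-rule on 6]
8. ~r, 1   [~|-rule on 6]
Accessibility: 0R0, 0R1, 1R0, 1R1

Satisfiable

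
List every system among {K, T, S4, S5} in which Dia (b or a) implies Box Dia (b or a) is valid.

S5

S4-tableau for the negation not (Dia (b or a) implies Box Dia (b or a)):
1. not (Dia (b or a) implies Box Dia (b or a)), 0
2. Dia (b or a), 0   [neg-implies-rule on 1]
3. not Box Dia (b or a), 0   [neg-implies-rule on 1]
4. b or a, 1   [Dia-rule on 2: fresh world 1, 0R1]
5. a, 1   [or-rule on 4 (branches; this branch)]
6. not Dia (b or a), 2   [neg-Box-rule on 3: fresh world 2, 0R2]
7. not (b or a), 2   [neg-Dia-rule on 6 via 2R2]
8. not b, 2   [neg-or-rule on 7]
9. not a, 2   [neg-or-rule on 7]
Accessibility: 0R0, 0R1, 0R2, 1R1, 2R2
Complete open branch: countermodel on an S4-frame, so not valid in S4, nor in K, T (the same frame is also a K-frame and a T-frame).
S5-tableau for the negation not (Dia (b or a) implies Box Dia (b or a)):
1. not (Dia (b or a) implies Box Dia (b or a)), 0
2. Dia (b or a), 0   [neg-implies-rule on 1]
3. not Box Dia (b or a), 0   [neg-implies-rule on 1]
4. b or a, 1   [Dia-rule on 2: fresh world 1, 0R1]
5. a, 1   [or-rule on 4 (branches; this branch)]
6. not Dia (b or a), 2   [neg-Box-rule on 3: fresh world 2, 0R2]
7. not (b or a), 0   [neg-Dia-rule on 6 via 2R0]
8. not b, 0   [neg-or-rule on 7]
9. not a, 0   [neg-or-rule on 7]
10. not (b or a), 1   [neg-Dia-rule on 6 via 2R1]
11. not b, 1   [neg-or-rule on 10]
12. not a, 1   [neg-or-rule on 10]
Accessibility: 0R0, 0R1, 0R2, 1R0, 1R1, 1R2, 2R0, 2R1, 2R2
Branch closes: a and not a both at 1.
Every branch closes (one shown): valid in S5.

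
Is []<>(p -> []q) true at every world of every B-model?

Tableau for the negation ~[]<>(p -> []q):
1. ~[]<>(p -> []q), w0
2. ~<>(p -> []q), w1   [~[]-rule on 1: fresh world w1, w0Rw1]
3. ~(p -> []q), w0   [~<>-rule on 2 via w1Rw0]
4. p, w0   [~->-rule on 3]
5. ~[]q, w0   [~->-rule on 3]
6. ~(p -> []q), w1   [~<>-rule on 2 via w1Rw1]
7. p, w1   [~->-rule on 6]
8. ~[]q, w1   [~->-rule on 6]
9. ~q, w2   [~[]-rule on 5: fresh world w2, w0Rw2]
10. ~q, w3   [~[]-rule on 8: fresh world w3, w1Rw3]
11. ~(p -> []q), w3   [~<>-rule on 2 via w1Rw3]
12. p, w3   [~->-rule on 11]
13. ~[]q, w3   [~->-rule on 11]
14. ~q, w4   [~[]-rule on 13: fresh world w4, w3Rw4]
Accessibility: w0Rw0, w0Rw1, w0Rw2, w1Rw0, w1Rw1, w1Rw3, w2Rw0, w2Rw2, w3Rw1, w3Rw3, w3Rw4, w4Rw3, w4Rw4
The negation has an open branch (countermodel exists).

Not valid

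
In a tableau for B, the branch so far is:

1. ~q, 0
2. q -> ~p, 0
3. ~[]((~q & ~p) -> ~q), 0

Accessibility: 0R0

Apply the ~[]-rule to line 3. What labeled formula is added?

a fresh world 1 with 0R1, and ~((~q & ~p) -> ~q) at 1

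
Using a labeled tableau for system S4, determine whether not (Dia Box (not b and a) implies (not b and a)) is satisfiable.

1. not (Dia Box (not b and a) implies (not b and a)), 0
2. Dia Box (not b and a), 0   [neg-implies-rule on 1]
3. not (not b and a), 0   [neg-implies-rule on 1]
4. not a, 0   [neg-and-rule on 3 (branches; this branch)]
5. Box (not b and a), 1   [Dia-rule on 2: fresh world 1, 0R1]
6. not b and a, 1   [Box-rule on 5 via 1R1]
7. not b, 1   [and-rule on 6]
8. a, 1   [and-rule on 6]
Accessibility: 0R0, 0R1, 1R1

Yes, satisfiable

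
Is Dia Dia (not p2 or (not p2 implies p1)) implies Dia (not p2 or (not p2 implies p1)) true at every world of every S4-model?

Yes, valid

Tableau for the negation not (Dia Dia (not p2 or (not p2 implies p1)) implies Dia (not p2 or (not p2 implies p1))):
1. not (Dia Dia (not p2 or (not p2 implies p1)) implies Dia (not p2 or (not p2 implies p1))), u
2. Dia Dia (not p2 or (not p2 implies p1)), u
3. not Dia (not p2 or (not p2 implies p1)), u
4. not (not p2 or (not p2 implies p1)), u
5. p2, u
6. not (not p2 implies p1), u
7. not p2, u
8. not p1, u
Accessibility: uRu
Branch closes: p2 and not p2 both at u.
All branches of the negation close; one closing branch shown above.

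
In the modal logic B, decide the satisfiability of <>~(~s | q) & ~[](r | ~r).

No, unsatisfiable

1. <>~(~s | q) & ~[](r | ~r), 0
2. <>~(~s | q), 0   [&-rule on 1]
3. ~[](r | ~r), 0   [&-rule on 1]
4. ~(~s | q), 1   [<>-rule on 2: fresh world 1, 0R1]
5. s, 1   [~|-rule on 4]
6. ~q, 1   [~|-rule on 4]
7. ~(r | ~r), 2   [~[]-rule on 3: fresh world 2, 0R2]
8. ~r, 2   [~|-rule on 7]
9. r, 2   [~|-rule on 7]
Accessibility: 0R0, 0R1, 0R2, 1R0, 1R1, 2R0, 2R2
Branch closes: r and ~r both at 2.
All branches of the tableau close; one closing branch shown above.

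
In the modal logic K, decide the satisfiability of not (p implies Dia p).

1. not (p implies Dia p), u
2. p, u
3. not Dia p, u

Satisfiable (open branch found)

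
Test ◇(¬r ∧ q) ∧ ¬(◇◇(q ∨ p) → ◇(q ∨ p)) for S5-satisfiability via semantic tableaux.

Unsatisfiable

1. ◇(¬r ∧ q) ∧ ¬(◇◇(q ∨ p) → ◇(q ∨ p)), 0
2. ◇(¬r ∧ q), 0   [∧-rule on 1]
3. ¬(◇◇(q ∨ p) → ◇(q ∨ p)), 0   [∧-rule on 1]
4. ◇◇(q ∨ p), 0   [¬→-rule on 3]
5. ¬◇(q ∨ p), 0   [¬→-rule on 3]
6. ¬(q ∨ p), 0   [¬◇-rule on 5 via 0R0]
7. ¬q, 0   [¬∨-rule on 6]
8. ¬p, 0   [¬∨-rule on 6]
9. ¬r ∧ q, 1   [◇-rule on 2: fresh world 1, 0R1]
10. ¬r, 1   [∧-rule on 9]
11. q, 1   [∧-rule on 9]
12. ¬(q ∨ p), 1   [¬◇-rule on 5 via 0R1]
13. ¬q, 1   [¬∨-rule on 12]
14. ¬p, 1   [¬∨-rule on 12]
Accessibility: 0R0, 0R1, 1R0, 1R1
Branch closes: q and ¬q both at 1.
Every branch closes; the branch above is one of them.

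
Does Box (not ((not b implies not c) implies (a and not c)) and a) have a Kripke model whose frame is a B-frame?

1. Box (not ((not b implies not c) implies (a and not c)) and a), w0
2. not ((not b implies not c) implies (a and not c)) and a, w0
3. not ((not b implies not c) implies (a and not c)), w0
4. a, w0
5. not b implies not c, w0
6. not (a and not c), w0
7. b, w0
8. c, w0
Accessibility: w0Rw0

Satisfiable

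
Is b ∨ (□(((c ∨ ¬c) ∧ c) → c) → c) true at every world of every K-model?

Tableau for the negation ¬(b ∨ (□(((c ∨ ¬c) ∧ c) → c) → c)):
1. ¬(b ∨ (□(((c ∨ ¬c) ∧ c) → c) → c)), u
2. ¬b, u
3. ¬(□(((c ∨ ¬c) ∧ c) → c) → c), u
4. □(((c ∨ ¬c) ∧ c) → c), u
5. ¬c, u
The negation has an open branch (countermodel exists).

Invalid (countermodel exists)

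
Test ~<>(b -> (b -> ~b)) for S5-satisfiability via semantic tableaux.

1. ~<>(b -> (b -> ~b)), 0
2. ~(b -> (b -> ~b)), 0
3. b, 0
4. ~(b -> ~b), 0
Accessibility: 0R0

Satisfiable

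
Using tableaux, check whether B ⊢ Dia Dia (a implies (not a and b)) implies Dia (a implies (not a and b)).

Not valid

Tableau for the negation not (Dia Dia (a implies (not a and b)) implies Dia (a implies (not a and b))):
1. not (Dia Dia (a implies (not a and b)) implies Dia (a implies (not a and b))), w0
2. Dia Dia (a implies (not a and b)), w0   [neg-implies-rule on 1]
3. not Dia (a implies (not a and b)), w0   [neg-implies-rule on 1]
4. not (a implies (not a and b)), w0   [neg-Dia-rule on 3 via w0Rw0]
5. a, w0   [neg-implies-rule on 4]
6. not (not a and b), w0   [neg-implies-rule on 4]
7. not b, w0   [neg-and-rule on 6 (branches; this branch)]
8. Dia (a implies (not a and b)), w1   [Dia-rule on 2: fresh world w1, w0Rw1]
9. not (a implies (not a and b)), w1   [neg-Dia-rule on 3 via w0Rw1]
10. a, w1   [neg-implies-rule on 9]
11. not (not a and b), w1   [neg-implies-rule on 9]
12. not b, w1   [neg-and-rule on 11 (branches; this branch)]
13. a implies (not a and b), w2   [Dia-rule on 8: fresh world w2, w1Rw2]
14. not a and b, w2   [implies-rule on 13 (branches; this branch)]
15. not a, w2   [and-rule on 14]
16. b, w2   [and-rule on 14]
Accessibility: w0Rw0, w0Rw1, w1Rw0, w1Rw1, w1Rw2, w2Rw1, w2Rw2
The negation has an open branch (countermodel exists).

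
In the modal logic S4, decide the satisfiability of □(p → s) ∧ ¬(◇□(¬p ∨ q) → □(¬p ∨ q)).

Satisfiable (open branch found)

1. □(p → s) ∧ ¬(◇□(¬p ∨ q) → □(¬p ∨ q)), u
2. □(p → s), u
3. ¬(◇□(¬p ∨ q) → □(¬p ∨ q)), u
4. ◇□(¬p ∨ q), u
5. ¬□(¬p ∨ q), u
6. p → s, u
7. s, u
8. □(¬p ∨ q), v
9. p → s, v
10. ¬p ∨ q, v
11. s, v
12. q, v
13. ¬(¬p ∨ q), w
14. p, w
15. ¬q, w
16. p → s, w
17. s, w
Accessibility: uRu, uRv, uRw, vRv, wRw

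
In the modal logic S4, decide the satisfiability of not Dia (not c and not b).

Yes, satisfiable

1. not Dia (not c and not b), w0
2. not (not c and not b), w0
3. b, w0
Accessibility: w0Rw0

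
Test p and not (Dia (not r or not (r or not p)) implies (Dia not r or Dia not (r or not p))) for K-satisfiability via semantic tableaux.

Unsatisfiable (every branch closes)

1. p and not (Dia (not r or not (r or not p)) implies (Dia not r or Dia not (r or not p))), u
2. p, u
3. not (Dia (not r or not (r or not p)) implies (Dia not r or Dia not (r or not p))), u
4. Dia (not r or not (r or not p)), u
5. not (Dia not r or Dia not (r or not p)), u
6. not Dia not r, u
7. not Dia not (r or not p), u
8. not r or not (r or not p), v
9. r, v
10. r or not p, v
11. not (r or not p), v
12. not r, v
13. p, v
Accessibility: uRv
Branch closes: r and not r both at v.
All branches of the tableau close; one closing branch shown above.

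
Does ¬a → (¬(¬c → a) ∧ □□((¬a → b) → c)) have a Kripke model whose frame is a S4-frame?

Yes, satisfiable

1. ¬a → (¬(¬c → a) ∧ □□((¬a → b) → c)), u
2. ¬(¬c → a) ∧ □□((¬a → b) → c), u
3. ¬(¬c → a), u
4. □□((¬a → b) → c), u
5. ¬c, u
6. ¬a, u
7. □((¬a → b) → c), u
8. (¬a → b) → c, u
9. ¬(¬a → b), u
10. ¬b, u
Accessibility: uRu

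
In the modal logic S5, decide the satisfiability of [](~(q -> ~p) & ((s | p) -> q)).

1. [](~(q -> ~p) & ((s | p) -> q)), u
2. ~(q -> ~p) & ((s | p) -> q), u
3. ~(q -> ~p), u
4. (s | p) -> q, u
5. q, u
6. p, u
Accessibility: uRu

Satisfiable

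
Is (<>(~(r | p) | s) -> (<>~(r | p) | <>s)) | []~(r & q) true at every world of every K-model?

Valid in K

Tableau for the negation ~((<>(~(r | p) | s) -> (<>~(r | p) | <>s)) | []~(r & q)):
1. ~((<>(~(r | p) | s) -> (<>~(r | p) | <>s)) | []~(r & q)), u
2. ~(<>(~(r | p) | s) -> (<>~(r | p) | <>s)), u
3. ~[]~(r & q), u
4. <>(~(r | p) | s), u
5. ~(<>~(r | p) | <>s), u
6. ~<>~(r | p), u
7. ~<>s, u
8. r & q, v
9. r, v
10. q, v
11. r | p, v
12. ~s, v
13. p, v
14. ~(r | p) | s, w
15. r | p, w
16. ~s, w
17. ~(r | p), w
18. ~r, w
19. ~p, w
20. p, w
Accessibility: uRv, uRw
Branch closes: p and ~p both at w.
Every branch of the negation's tableau closes; the branch above is one of them.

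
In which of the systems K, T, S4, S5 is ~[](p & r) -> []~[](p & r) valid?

S5

S4-tableau for the negation ~(~[](p & r) -> []~[](p & r)):
1. ~(~[](p & r) -> []~[](p & r)), u
2. ~[](p & r), u
3. ~[]~[](p & r), u
4. ~(p & r), v
5. ~r, v
6. [](p & r), w
7. p & r, w
8. p, w
9. r, w
Accessibility: uRu, uRv, uRw, vRv, wRw
Complete open branch: countermodel on an S4-frame, so not valid in S4, nor in K, T (the same frame is also a K-frame and a T-frame).
S5-tableau for the negation ~(~[](p & r) -> []~[](p & r)):
1. ~(~[](p & r) -> []~[](p & r)), u
2. ~[](p & r), u
3. ~[]~[](p & r), u
4. ~(p & r), v
5. ~r, v
6. [](p & r), w
7. p & r, u
8. p, u
9. r, u
10. p & r, v
11. p, v
12. r, v
Accessibility: uRu, uRv, uRw, vRu, vRv, vRw, wRu, wRv, wRw
Branch closes: r and ~r both at v.
Every branch closes (one shown): valid in S5.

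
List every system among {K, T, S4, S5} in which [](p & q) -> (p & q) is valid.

K-tableau for the negation ~([](p & q) -> (p & q)):
1. ~([](p & q) -> (p & q)), 0
2. [](p & q), 0
3. ~(p & q), 0
4. ~q, 0
Complete open branch: countermodel on a K-frame, so not valid in K.
T-tableau for the negation ~([](p & q) -> (p & q)):
1. ~([](p & q) -> (p & q)), 0
2. [](p & q), 0
3. ~(p & q), 0
4. p & q, 0
5. p, 0
6. q, 0
7. ~q, 0
Accessibility: 0R0
Branch closes: q and ~q both at 0.
Every branch closes (one shown): valid in T, hence also in S4, S5 (every theorem of T is a theorem of S4 and S5).

T, S4, S5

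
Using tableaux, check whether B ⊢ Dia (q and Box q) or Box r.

Invalid (countermodel exists)

Tableau for the negation not (Dia (q and Box q) or Box r):
1. not (Dia (q and Box q) or Box r), 0
2. not Dia (q and Box q), 0   [neg-or-rule on 1]
3. not Box r, 0   [neg-or-rule on 1]
4. not (q and Box q), 0   [neg-Dia-rule on 2 via 0R0]
5. not Box q, 0   [neg-and-rule on 4 (branches; this branch)]
6. not r, 1   [neg-Box-rule on 3: fresh world 1, 0R1]
7. not (q and Box q), 1   [neg-Dia-rule on 2 via 0R1]
8. not Box q, 1   [neg-and-rule on 7 (branches; this branch)]
9. not q, 2   [neg-Box-rule on 5: fresh world 2, 0R2]
10. not (q and Box q), 2   [neg-Dia-rule on 2 via 0R2]
11. not Box q, 2   [neg-and-rule on 10 (branches; this branch)]
12. not q, 3   [neg-Box-rule on 8: fresh world 3, 1R3]
13. not q, 4   [neg-Box-rule on 11: fresh world 4, 2R4]
Accessibility: 0R0, 0R1, 0R2, 1R0, 1R1, 1R3, 2R0, 2R2, 2R4, 3R1, 3R3, 4R2, 4R4
The negation has an open branch (countermodel exists).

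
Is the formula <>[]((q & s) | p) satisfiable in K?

Satisfiable

1. <>[]((q & s) | p), 0
2. []((q & s) | p), 1
Accessibility: 0R1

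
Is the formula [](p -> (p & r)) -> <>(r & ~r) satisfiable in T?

Satisfiable

1. [](p -> (p & r)) -> <>(r & ~r), w0
2. ~[](p -> (p & r)), w0
3. ~(p -> (p & r)), w1
4. p, w1
5. ~(p & r), w1
6. ~r, w1
Accessibility: w0Rw0, w0Rw1, w1Rw1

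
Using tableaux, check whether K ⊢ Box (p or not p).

Yes, valid

Tableau for the negation not Box (p or not p):
1. not Box (p or not p), u
2. not (p or not p), v   [neg-Box-rule on 1: fresh world v, uRv]
3. not p, v   [neg-or-rule on 2]
4. p, v   [neg-or-rule on 2]
Accessibility: uRv
Branch closes: p and not p both at v.
All branches of the negation close; one closing branch shown above.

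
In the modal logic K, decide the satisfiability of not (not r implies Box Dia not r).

Satisfiable

1. not (not r implies Box Dia not r), u
2. not r, u
3. not Box Dia not r, u
4. not Dia not r, v
Accessibility: uRv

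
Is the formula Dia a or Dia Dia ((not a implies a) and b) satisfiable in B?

1. Dia a or Dia Dia ((not a implies a) and b), u
2. Dia Dia ((not a implies a) and b), u
3. Dia ((not a implies a) and b), v
4. (not a implies a) and b, w
5. not a implies a, w
6. b, w
7. a, w
Accessibility: uRu, uRv, vRu, vRv, vRw, wRv, wRw

Satisfiable (open branch found)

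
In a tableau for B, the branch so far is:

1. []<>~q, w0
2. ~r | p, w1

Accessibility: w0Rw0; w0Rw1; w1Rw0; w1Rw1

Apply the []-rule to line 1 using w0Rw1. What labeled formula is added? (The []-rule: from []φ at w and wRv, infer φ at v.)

<>~q, w1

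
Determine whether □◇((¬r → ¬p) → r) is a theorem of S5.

Not valid

Tableau for the negation ¬□◇((¬r → ¬p) → r):
1. ¬□◇((¬r → ¬p) → r), w0
2. ¬◇((¬r → ¬p) → r), w1   [¬□-rule on 1: fresh world w1, w0Rw1]
3. ¬((¬r → ¬p) → r), w0   [¬◇-rule on 2 via w1Rw0]
4. ¬r → ¬p, w0   [¬→-rule on 3]
5. ¬r, w0   [¬→-rule on 3]
6. ¬((¬r → ¬p) → r), w1   [¬◇-rule on 2 via w1Rw1]
7. ¬r → ¬p, w1   [¬→-rule on 6]
8. ¬r, w1   [¬→-rule on 6]
9. ¬p, w0   [→-rule on 4 (branches; this branch)]
10. ¬p, w1   [→-rule on 7 (branches; this branch)]
Accessibility: w0Rw0, w0Rw1, w1Rw0, w1Rw1
The negation has an open branch (countermodel exists).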